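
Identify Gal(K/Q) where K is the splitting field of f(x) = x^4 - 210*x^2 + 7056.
Gal(K/Q) = Z/2Z (cyclic of order 2)

f factors as (x^2 - 42)(x^2 - 168), so the splitting field is K = Q(sqrt(42), sqrt(168)). The squarefree part of 42 is 42 and the squarefree part of 168 is also 42, so sqrt(42) and sqrt(168) are both rational multiples of sqrt(42). Hence Q(sqrt(42)) = Q(sqrt(168)) = Q(sqrt(42)), and the splitting field collapses to a single degree-2 extension with Galois group Z/2Z.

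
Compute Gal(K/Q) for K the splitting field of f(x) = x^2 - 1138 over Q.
Gal(K/Q) = Z/2Z (cyclic of order 2)

x^2 - 1138 is irreducible over Q since 1138 is not a rational square. The splitting field Q(sqrt(1138)) has degree 2 over Q, and its unique nontrivial automorphism is sqrt(1138) ↦ -sqrt(1138). Hence Gal(Q(sqrt(1138))/Q) = Z/2Z.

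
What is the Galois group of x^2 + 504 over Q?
Gal(K/Q) = Z/2Z (cyclic of order 2)

x^2 + 504 is irreducible over Q since -504 is not a rational square. The splitting field Q(sqrt(-504)) has degree 2 over Q, and its unique nontrivial automorphism is sqrt(-504) ↦ -sqrt(-504). Hence Gal(Q(sqrt(-504))/Q) = Z/2Z.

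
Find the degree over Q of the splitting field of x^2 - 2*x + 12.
[K:Q] = 2

The discriminant of x^2 + (-2)*x + (12) is b^2 - 4c = 4 - (48) = -44. Since -44 is not a perfect square in Q, the polynomial is irreducible over Q. Its two roots generate a degree-2 extension, so [K:Q] = 2.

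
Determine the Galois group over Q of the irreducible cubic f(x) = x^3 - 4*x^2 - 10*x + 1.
Gal(K/Q) = S_3 (symmetric group of order 6)

Compute the discriminant of x^3 + (-4)*x^2 + (-10)*x + (1): Δ = 6549. Since Δ is not a rational square, the Galois group is not contained in A_3; it must be the full S_3 (irreducibility of the cubic rules out anything smaller).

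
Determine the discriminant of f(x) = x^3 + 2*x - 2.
Δ = -140

For a depressed cubic x^3 + p x + q the discriminant is Δ = -4 p^3 - 27 q^2 = -4*(2)^3 - 27*(-2)^2 = -32 - 108 = -140.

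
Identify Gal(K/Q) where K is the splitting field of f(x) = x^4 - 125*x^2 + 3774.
Gal(K/Q) = V_4 (Klein four-group, Z/2Z × Z/2Z)

f factors as (x^2 - 74)(x^2 - 51), so the splitting field is K = Q(sqrt(74), sqrt(51)). The elements 74, 51, 3774 are all non-squares in Q, so sqrt(74) and sqrt(51) generate independent quadratic extensions. Thus [K:Q] = 4 and Gal(K/Q) is generated by the two order-2 automorphisms sqrt(74) ↦ -sqrt(74) and sqrt(51) ↦ -sqrt(51), giving V_4.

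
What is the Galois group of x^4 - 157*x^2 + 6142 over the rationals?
Gal(K/Q) = V_4 (Klein four-group, Z/2Z × Z/2Z)

f factors as (x^2 - 74)(x^2 - 83), so the splitting field is K = Q(sqrt(74), sqrt(83)). The elements 74, 83, 6142 are all non-squares in Q, so sqrt(74) and sqrt(83) generate independent quadratic extensions. Thus [K:Q] = 4 and Gal(K/Q) is generated by the two order-2 automorphisms sqrt(74) ↦ -sqrt(74) and sqrt(83) ↦ -sqrt(83), giving V_4.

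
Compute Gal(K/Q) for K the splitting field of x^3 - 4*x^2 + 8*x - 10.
Gal(K/Q) = S_3 (symmetric group of order 6)

Compute the discriminant of x^3 + (-4)*x^2 + (8)*x + (-10): Δ = -524. Since Δ is not a rational square, the Galois group is not contained in A_3; it must be the full S_3 (irreducibility of the cubic rules out anything smaller).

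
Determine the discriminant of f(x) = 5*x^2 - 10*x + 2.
Δ = 60

For a quadratic a x^2 + b x + c the discriminant is Δ = b^2 - 4ac = (-10)^2 - 4*(5)*(2) = 100 - (40) = 60.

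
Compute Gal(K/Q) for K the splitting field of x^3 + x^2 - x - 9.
Gal(K/Q) = S_3 (symmetric group of order 6)

Compute the discriminant of x^3 + (1)*x^2 + (-1)*x + (-9): Δ = -1984. Since Δ is not a rational square, the Galois group is not contained in A_3; it must be the full S_3 (irreducibility of the cubic rules out anything smaller).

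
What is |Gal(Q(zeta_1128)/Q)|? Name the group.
|Gal(Q(zeta_1128)/Q)| = phi(1128) = 368; group ≅ (Z/1128Z)^* ≅ Z/2Z × Z/2Z × Z/2Z × Z/46Z

The n-th cyclotomic polynomial Φ_1128(x) is the minimal polynomial of zeta_1128 over Q and has degree phi(1128) = 368. So Q(zeta_1128) is a degree-368 Galois extension with Galois group (Z/1128Z)^*. By CRT, (Z/1128Z)^* ≅ (Z/8Z)^* × (Z/3Z)^* × (Z/47Z)^*. Each prime-power unit group is (Z/8Z)^* ≅ Z/2Z × Z/2Z; (Z/3Z)^* ≅ Z/2Z; (Z/47Z)^* ≅ Z/46Z. Hence Gal(Q(zeta_1128)/Q) ≅ Z/2Z × Z/2Z × Z/2Z × Z/46Z.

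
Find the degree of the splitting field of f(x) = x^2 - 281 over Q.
[K:Q] = 2

The polynomial x^2 - 281 is irreducible over Q since 281 is not a perfect square. Its splitting field is Q(sqrt(281)), which has degree 2 over Q.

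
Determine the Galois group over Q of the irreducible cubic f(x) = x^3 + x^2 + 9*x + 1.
Gal(K/Q) = S_3 (symmetric group of order 6)

Compute the discriminant of x^3 + (1)*x^2 + (9)*x + (1): Δ = -2704. Since Δ is not a rational square, the Galois group is not contained in A_3; it must be the full S_3 (irreducibility of the cubic rules out anything smaller).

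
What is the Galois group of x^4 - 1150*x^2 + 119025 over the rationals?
Gal(K/Q) = Z/2Z (cyclic of order 2)

f factors as (x^2 - 115)(x^2 - 1035), so the splitting field is K = Q(sqrt(115), sqrt(1035)). The squarefree part of 115 is 115 and the squarefree part of 1035 is also 115, so sqrt(115) and sqrt(1035) are both rational multiples of sqrt(115). Hence Q(sqrt(115)) = Q(sqrt(1035)) = Q(sqrt(115)), and the splitting field collapses to a single degree-2 extension with Galois group Z/2Z.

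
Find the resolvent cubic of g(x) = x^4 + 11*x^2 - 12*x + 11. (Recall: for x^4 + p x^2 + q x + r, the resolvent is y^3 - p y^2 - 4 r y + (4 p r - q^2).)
h(y) = y^3 - 11*y^2 - 44*y + 340

Identify coefficients: p = 11, q = -12, r = 11.
Plug into h(y) = y^3 - p y^2 - 4 r y + (4 p r - q^2):
  h(y) = y^3 - (11) y^2 - 4*(11) y + (4*(11)*(11) - (-12)^2)
       = y^3 + (-11) y^2 + (-44) y + (340).
Simplifying: h(y) = y^3 - 11*y^2 - 44*y + 340.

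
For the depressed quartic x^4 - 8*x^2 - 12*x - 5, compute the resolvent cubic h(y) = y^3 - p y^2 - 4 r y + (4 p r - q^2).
h(y) = y^3 + 8*y^2 + 20*y + 16

Identify coefficients: p = -8, q = -12, r = -5.
Plug into h(y) = y^3 - p y^2 - 4 r y + (4 p r - q^2):
  h(y) = y^3 - (-8) y^2 - 4*(-5) y + (4*(-8)*(-5) - (-12)^2)
       = y^3 + (8) y^2 + (20) y + (16).
Simplifying: h(y) = y^3 + 8*y^2 + 20*y + 16.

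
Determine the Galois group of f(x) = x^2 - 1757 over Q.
Gal(K/Q) = Z/2Z (cyclic of order 2)

x^2 - 1757 is irreducible over Q since 1757 is not a rational square. The splitting field Q(sqrt(1757)) has degree 2 over Q, and its unique nontrivial automorphism is sqrt(1757) ↦ -sqrt(1757). Hence Gal(Q(sqrt(1757))/Q) = Z/2Z.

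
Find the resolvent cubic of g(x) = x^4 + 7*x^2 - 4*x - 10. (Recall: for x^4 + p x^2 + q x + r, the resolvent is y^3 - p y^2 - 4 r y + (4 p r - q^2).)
h(y) = y^3 - 7*y^2 + 40*y - 296

Identify coefficients: p = 7, q = -4, r = -10.
Plug into h(y) = y^3 - p y^2 - 4 r y + (4 p r - q^2):
  h(y) = y^3 - (7) y^2 - 4*(-10) y + (4*(7)*(-10) - (-4)^2)
       = y^3 + (-7) y^2 + (40) y + (-296).
Simplifying: h(y) = y^3 - 7*y^2 + 40*y - 296.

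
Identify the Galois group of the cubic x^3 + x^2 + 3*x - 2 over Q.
Gal(K/Q) = S_3 (symmetric group of order 6)

Compute the discriminant of x^3 + (1)*x^2 + (3)*x + (-2): Δ = -307. Since Δ is not a rational square, the Galois group is not contained in A_3; it must be the full S_3 (irreducibility of the cubic rules out anything smaller).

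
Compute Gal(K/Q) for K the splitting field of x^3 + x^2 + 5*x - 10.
Gal(K/Q) = S_3 (symmetric group of order 6)

Compute the discriminant of x^3 + (1)*x^2 + (5)*x + (-10): Δ = -4035. Since Δ is not a rational square, the Galois group is not contained in A_3; it must be the full S_3 (irreducibility of the cubic rules out anything smaller).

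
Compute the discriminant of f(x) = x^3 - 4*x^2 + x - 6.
Δ = -2064

For x^3 + a x^2 + b x + c the discriminant is Δ = 18 a b c - 4 a^3 c + a^2 b^2 - 4 b^3 - 27 c^2.
Plug a = -4, b = 1, c = -6:
  18*(-4)*(1)*(-6) - 4*(-4)^3*(-6) + (-4)^2*(1)^2 - 4*(1)^3 - 27*(-6)^2
  = 432 + (-1536) + 16 + (-4) + (-972)
  = -2064.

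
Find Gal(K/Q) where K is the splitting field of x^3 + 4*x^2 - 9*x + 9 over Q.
Gal(K/Q) = S_3 (symmetric group of order 6)

Compute the discriminant of x^3 + (4)*x^2 + (-9)*x + (9): Δ = -6111. Since Δ is not a rational square, the Galois group is not contained in A_3; it must be the full S_3 (irreducibility of the cubic rules out anything smaller).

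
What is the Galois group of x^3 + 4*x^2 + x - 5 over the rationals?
Gal(K/Q) = S_3 (symmetric group of order 6)

Compute the discriminant of x^3 + (4)*x^2 + (1)*x + (-5): Δ = 257. Since Δ is not a rational square, the Galois group is not contained in A_3; it must be the full S_3 (irreducibility of the cubic rules out anything smaller).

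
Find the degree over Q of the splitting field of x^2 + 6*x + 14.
[K:Q] = 2

The discriminant of x^2 + (6)*x + (14) is b^2 - 4c = 36 - (56) = -20. Since -20 is not a perfect square in Q, the polynomial is irreducible over Q. Its two roots generate a degree-2 extension, so [K:Q] = 2.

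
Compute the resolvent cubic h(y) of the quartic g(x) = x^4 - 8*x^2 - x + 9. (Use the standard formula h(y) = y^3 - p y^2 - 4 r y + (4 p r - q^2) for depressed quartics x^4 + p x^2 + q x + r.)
h(y) = y^3 + 8*y^2 - 36*y - 289

Identify coefficients: p = -8, q = -1, r = 9.
Plug into h(y) = y^3 - p y^2 - 4 r y + (4 p r - q^2):
  h(y) = y^3 - (-8) y^2 - 4*(9) y + (4*(-8)*(9) - (-1)^2)
       = y^3 + (8) y^2 + (-36) y + (-289).
Simplifying: h(y) = y^3 + 8*y^2 - 36*y - 289.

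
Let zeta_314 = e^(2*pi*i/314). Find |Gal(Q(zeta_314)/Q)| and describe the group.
|Gal(Q(zeta_314)/Q)| = phi(314) = 156; group ≅ (Z/314Z)^* ≅ Z/156Z

The n-th cyclotomic polynomial Φ_314(x) is the minimal polynomial of zeta_314 over Q and has degree phi(314) = 156. So Q(zeta_314) is a degree-156 Galois extension with Galois group (Z/314Z)^*. By CRT, (Z/314Z)^* ≅ (Z/2Z)^* × (Z/157Z)^*. Each prime-power unit group is (Z/2Z)^* ≅ trivial group (order 1); (Z/157Z)^* ≅ Z/156Z. Hence Gal(Q(zeta_314)/Q) ≅ Z/156Z.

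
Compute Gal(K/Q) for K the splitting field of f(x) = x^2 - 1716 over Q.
Gal(K/Q) = Z/2Z (cyclic of order 2)

x^2 - 1716 is irreducible over Q since 1716 is not a rational square. The splitting field Q(sqrt(1716)) has degree 2 over Q, and its unique nontrivial automorphism is sqrt(1716) ↦ -sqrt(1716). Hence Gal(Q(sqrt(1716))/Q) = Z/2Z.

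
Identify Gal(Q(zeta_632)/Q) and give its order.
|Gal(Q(zeta_632)/Q)| = phi(632) = 312; group ≅ (Z/632Z)^* ≅ Z/2Z × Z/2Z × Z/78Z

The n-th cyclotomic polynomial Φ_632(x) is the minimal polynomial of zeta_632 over Q and has degree phi(632) = 312. So Q(zeta_632) is a degree-312 Galois extension with Galois group (Z/632Z)^*. By CRT, (Z/632Z)^* ≅ (Z/8Z)^* × (Z/79Z)^*. Each prime-power unit group is (Z/8Z)^* ≅ Z/2Z × Z/2Z; (Z/79Z)^* ≅ Z/78Z. Hence Gal(Q(zeta_632)/Q) ≅ Z/2Z × Z/2Z × Z/78Z.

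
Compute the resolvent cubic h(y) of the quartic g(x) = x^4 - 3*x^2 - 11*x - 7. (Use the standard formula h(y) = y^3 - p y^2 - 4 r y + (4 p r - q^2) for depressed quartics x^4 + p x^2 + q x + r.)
h(y) = y^3 + 3*y^2 + 28*y - 37

Identify coefficients: p = -3, q = -11, r = -7.
Plug into h(y) = y^3 - p y^2 - 4 r y + (4 p r - q^2):
  h(y) = y^3 - (-3) y^2 - 4*(-7) y + (4*(-3)*(-7) - (-11)^2)
       = y^3 + (3) y^2 + (28) y + (-37).
Simplifying: h(y) = y^3 + 3*y^2 + 28*y - 37.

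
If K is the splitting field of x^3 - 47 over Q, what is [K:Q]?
[K:Q] = 6

x^3 - 47 has one real root r = 47^(1/3) and two complex roots r*zeta_3, r*zeta_3^2 where zeta_3 = e^(2*pi*i/3). The splitting field is Q(r, zeta_3). [Q(r):Q] = 3 and [Q(zeta_3):Q] = 2 with gcd = 1, so [Q(r, zeta_3):Q] = 3 * 2 = 6.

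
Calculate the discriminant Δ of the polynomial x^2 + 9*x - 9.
Δ = 117

For a quadratic a x^2 + b x + c the discriminant is Δ = b^2 - 4ac = (9)^2 - 4*(1)*(-9) = 81 - (-36) = 117.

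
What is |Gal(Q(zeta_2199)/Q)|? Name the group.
|Gal(Q(zeta_2199)/Q)| = phi(2199) = 1464; group ≅ (Z/2199Z)^* ≅ Z/2Z × Z/732Z

The n-th cyclotomic polynomial Φ_2199(x) is the minimal polynomial of zeta_2199 over Q and has degree phi(2199) = 1464. So Q(zeta_2199) is a degree-1464 Galois extension with Galois group (Z/2199Z)^*. By CRT, (Z/2199Z)^* ≅ (Z/3Z)^* × (Z/733Z)^*. Each prime-power unit group is (Z/3Z)^* ≅ Z/2Z; (Z/733Z)^* ≅ Z/732Z. Hence Gal(Q(zeta_2199)/Q) ≅ Z/2Z × Z/732Z.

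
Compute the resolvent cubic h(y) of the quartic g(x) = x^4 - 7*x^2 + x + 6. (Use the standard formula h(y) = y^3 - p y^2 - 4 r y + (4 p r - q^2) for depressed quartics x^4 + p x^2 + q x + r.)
h(y) = y^3 + 7*y^2 - 24*y - 169

Identify coefficients: p = -7, q = 1, r = 6.
Plug into h(y) = y^3 - p y^2 - 4 r y + (4 p r - q^2):
  h(y) = y^3 - (-7) y^2 - 4*(6) y + (4*(-7)*(6) - (1)^2)
       = y^3 + (7) y^2 + (-24) y + (-169).
Simplifying: h(y) = y^3 + 7*y^2 - 24*y - 169.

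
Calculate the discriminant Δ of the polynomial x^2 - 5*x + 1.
Δ = 21

For a quadratic a x^2 + b x + c the discriminant is Δ = b^2 - 4ac = (-5)^2 - 4*(1)*(1) = 25 - (4) = 21.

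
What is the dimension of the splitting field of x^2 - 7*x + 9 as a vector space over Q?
[K:Q] = 2

The discriminant of x^2 + (-7)*x + (9) is b^2 - 4c = 49 - (36) = 13. Since 13 is not a perfect square in Q, the polynomial is irreducible over Q. Its two roots generate a degree-2 extension, so [K:Q] = 2.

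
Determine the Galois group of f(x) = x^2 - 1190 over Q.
Gal(K/Q) = Z/2Z (cyclic of order 2)

x^2 - 1190 is irreducible over Q since 1190 is not a rational square. The splitting field Q(sqrt(1190)) has degree 2 over Q, and its unique nontrivial automorphism is sqrt(1190) ↦ -sqrt(1190). Hence Gal(Q(sqrt(1190))/Q) = Z/2Z.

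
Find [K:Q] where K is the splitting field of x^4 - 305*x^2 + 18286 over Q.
[K:Q] = 4

f factors as (x^2 - 223)(x^2 - 82); the splitting field is K = Q(sqrt(223), sqrt(82)). Since 223, 82, and 18286 are all non-squares in Q, the three subfields Q(sqrt(223)), Q(sqrt(82)), Q(sqrt(18286)) are distinct degree-2 extensions, so [K:Q] = 4 (Klein four Galois group).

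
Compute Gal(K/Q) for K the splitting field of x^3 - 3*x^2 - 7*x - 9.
Gal(K/Q) = S_3 (symmetric group of order 6)

Compute the discriminant of x^3 + (-3)*x^2 + (-7)*x + (-9): Δ = -4748. Since Δ is not a rational square, the Galois group is not contained in A_3; it must be the full S_3 (irreducibility of the cubic rules out anything smaller).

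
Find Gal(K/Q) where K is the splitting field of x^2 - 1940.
Gal(K/Q) = Z/2Z (cyclic of order 2)

x^2 - 1940 is irreducible over Q since 1940 is not a rational square. The splitting field Q(sqrt(1940)) has degree 2 over Q, and its unique nontrivial automorphism is sqrt(1940) ↦ -sqrt(1940). Hence Gal(Q(sqrt(1940))/Q) = Z/2Z.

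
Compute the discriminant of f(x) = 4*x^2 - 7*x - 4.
Δ = 113

For a quadratic a x^2 + b x + c the discriminant is Δ = b^2 - 4ac = (-7)^2 - 4*(4)*(-4) = 49 - (-64) = 113.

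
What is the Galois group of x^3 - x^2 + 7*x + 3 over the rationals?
Gal(K/Q) = S_3 (symmetric group of order 6)

Compute the discriminant of x^3 + (-1)*x^2 + (7)*x + (3): Δ = -1932. Since Δ is not a rational square, the Galois group is not contained in A_3; it must be the full S_3 (irreducibility of the cubic rules out anything smaller).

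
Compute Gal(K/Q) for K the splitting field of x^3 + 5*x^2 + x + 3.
Gal(K/Q) = S_3 (symmetric group of order 6)

Compute the discriminant of x^3 + (5)*x^2 + (1)*x + (3): Δ = -1452. Since Δ is not a rational square, the Galois group is not contained in A_3; it must be the full S_3 (irreducibility of the cubic rules out anything smaller).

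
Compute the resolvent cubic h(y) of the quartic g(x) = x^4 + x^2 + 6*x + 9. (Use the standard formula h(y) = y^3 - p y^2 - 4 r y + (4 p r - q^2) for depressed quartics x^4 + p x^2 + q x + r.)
h(y) = y^3 - y^2 - 36*y

Identify coefficients: p = 1, q = 6, r = 9.
Plug into h(y) = y^3 - p y^2 - 4 r y + (4 p r - q^2):
  h(y) = y^3 - (1) y^2 - 4*(9) y + (4*(1)*(9) - (6)^2)
       = y^3 + (-1) y^2 + (-36) y + (0).
Simplifying: h(y) = y^3 - y^2 - 36*y.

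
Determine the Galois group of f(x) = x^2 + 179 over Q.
Gal(K/Q) = Z/2Z (cyclic of order 2)

x^2 + 179 is irreducible over Q since -179 is not a rational square. The splitting field Q(sqrt(-179)) has degree 2 over Q, and its unique nontrivial automorphism is sqrt(-179) ↦ -sqrt(-179). Hence Gal(Q(sqrt(-179))/Q) = Z/2Z.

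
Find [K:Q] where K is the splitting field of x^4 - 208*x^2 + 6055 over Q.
[K:Q] = 4

f factors as (x^2 - 35)(x^2 - 173); the splitting field is K = Q(sqrt(35), sqrt(173)). Since 35, 173, and 6055 are all non-squares in Q, the three subfields Q(sqrt(35)), Q(sqrt(173)), Q(sqrt(6055)) are distinct degree-2 extensions, so [K:Q] = 4 (Klein four Galois group).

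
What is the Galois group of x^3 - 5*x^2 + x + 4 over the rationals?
Gal(K/Q) = S_3 (symmetric group of order 6)

Compute the discriminant of x^3 + (-5)*x^2 + (1)*x + (4): Δ = 1229. Since Δ is not a rational square, the Galois group is not contained in A_3; it must be the full S_3 (irreducibility of the cubic rules out anything smaller).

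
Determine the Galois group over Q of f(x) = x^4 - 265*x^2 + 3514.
Gal(K/Q) = V_4 (Klein four-group, Z/2Z × Z/2Z)

f factors as (x^2 - 14)(x^2 - 251), so the splitting field is K = Q(sqrt(14), sqrt(251)). The elements 14, 251, 3514 are all non-squares in Q, so sqrt(14) and sqrt(251) generate independent quadratic extensions. Thus [K:Q] = 4 and Gal(K/Q) is generated by the two order-2 automorphisms sqrt(14) ↦ -sqrt(14) and sqrt(251) ↦ -sqrt(251), giving V_4.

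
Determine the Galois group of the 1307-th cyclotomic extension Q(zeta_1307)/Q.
|Gal(Q(zeta_1307)/Q)| = phi(1307) = 1306; group ≅ (Z/1307Z)^* ≅ Z/1306Z

The n-th cyclotomic polynomial Φ_1307(x) is the minimal polynomial of zeta_1307 over Q and has degree phi(1307) = 1306. So Q(zeta_1307) is a degree-1306 Galois extension with Galois group (Z/1307Z)^*. (Z/1307Z)^* is cyclic since 1307 is an odd prime power (or 4). Hence Gal(Q(zeta_1307)/Q) ≅ Z/1306Z.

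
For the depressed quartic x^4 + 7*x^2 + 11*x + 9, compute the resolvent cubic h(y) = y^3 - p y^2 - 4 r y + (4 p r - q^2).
h(y) = y^3 - 7*y^2 - 36*y + 131

Identify coefficients: p = 7, q = 11, r = 9.
Plug into h(y) = y^3 - p y^2 - 4 r y + (4 p r - q^2):
  h(y) = y^3 - (7) y^2 - 4*(9) y + (4*(7)*(9) - (11)^2)
       = y^3 + (-7) y^2 + (-36) y + (131).
Simplifying: h(y) = y^3 - 7*y^2 - 36*y + 131.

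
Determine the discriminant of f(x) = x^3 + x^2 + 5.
Δ = -695

For x^3 + a x^2 + b x + c the discriminant is Δ = 18 a b c - 4 a^3 c + a^2 b^2 - 4 b^3 - 27 c^2.
Plug a = 1, b = 0, c = 5:
  18*(1)*(0)*(5) - 4*(1)^3*(5) + (1)^2*(0)^2 - 4*(0)^3 - 27*(5)^2
  = 0 + (-20) + 0 + (0) + (-675)
  = -695.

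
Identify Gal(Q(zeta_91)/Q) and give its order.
|Gal(Q(zeta_91)/Q)| = phi(91) = 72; group ≅ (Z/91Z)^* ≅ Z/6Z × Z/12Z

The n-th cyclotomic polynomial Φ_91(x) is the minimal polynomial of zeta_91 over Q and has degree phi(91) = 72. So Q(zeta_91) is a degree-72 Galois extension with Galois group (Z/91Z)^*. By CRT, (Z/91Z)^* ≅ (Z/7Z)^* × (Z/13Z)^*. Each prime-power unit group is (Z/7Z)^* ≅ Z/6Z; (Z/13Z)^* ≅ Z/12Z. Hence Gal(Q(zeta_91)/Q) ≅ Z/6Z × Z/12Z.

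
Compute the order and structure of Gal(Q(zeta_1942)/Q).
|Gal(Q(zeta_1942)/Q)| = phi(1942) = 970; group ≅ (Z/1942Z)^* ≅ Z/970Z

The n-th cyclotomic polynomial Φ_1942(x) is the minimal polynomial of zeta_1942 over Q and has degree phi(1942) = 970. So Q(zeta_1942) is a degree-970 Galois extension with Galois group (Z/1942Z)^*. By CRT, (Z/1942Z)^* ≅ (Z/2Z)^* × (Z/971Z)^*. Each prime-power unit group is (Z/2Z)^* ≅ trivial group (order 1); (Z/971Z)^* ≅ Z/970Z. Hence Gal(Q(zeta_1942)/Q) ≅ Z/970Z.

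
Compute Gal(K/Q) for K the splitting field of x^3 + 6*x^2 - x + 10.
Gal(K/Q) = S_3 (symmetric group of order 6)

Compute the discriminant of x^3 + (6)*x^2 + (-1)*x + (10): Δ = -12380. Since Δ is not a rational square, the Galois group is not contained in A_3; it must be the full S_3 (irreducibility of the cubic rules out anything smaller).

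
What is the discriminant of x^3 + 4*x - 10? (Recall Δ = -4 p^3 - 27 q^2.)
Δ = -2956

For a depressed cubic x^3 + p x + q the discriminant is Δ = -4 p^3 - 27 q^2 = -4*(4)^3 - 27*(-10)^2 = -256 - 2700 = -2956.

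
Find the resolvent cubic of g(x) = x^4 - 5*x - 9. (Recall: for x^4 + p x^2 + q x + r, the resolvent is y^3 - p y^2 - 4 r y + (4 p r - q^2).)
h(y) = y^3 + 36*y - 25

Identify coefficients: p = 0, q = -5, r = -9.
Plug into h(y) = y^3 - p y^2 - 4 r y + (4 p r - q^2):
  h(y) = y^3 - (0) y^2 - 4*(-9) y + (4*(0)*(-9) - (-5)^2)
       = y^3 + (0) y^2 + (36) y + (-25).
Simplifying: h(y) = y^3 + 36*y - 25.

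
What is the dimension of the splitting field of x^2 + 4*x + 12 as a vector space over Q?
[K:Q] = 2

The discriminant of x^2 + (4)*x + (12) is b^2 - 4c = 16 - (48) = -32. Since -32 is not a perfect square in Q, the polynomial is irreducible over Q. Its two roots generate a degree-2 extension, so [K:Q] = 2.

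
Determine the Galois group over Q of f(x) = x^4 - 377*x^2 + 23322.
Gal(K/Q) = V_4 (Klein four-group, Z/2Z × Z/2Z)

f factors as (x^2 - 299)(x^2 - 78), so the splitting field is K = Q(sqrt(299), sqrt(78)). The elements 299, 78, 23322 are all non-squares in Q, so sqrt(299) and sqrt(78) generate independent quadratic extensions. Thus [K:Q] = 4 and Gal(K/Q) is generated by the two order-2 automorphisms sqrt(299) ↦ -sqrt(299) and sqrt(78) ↦ -sqrt(78), giving V_4.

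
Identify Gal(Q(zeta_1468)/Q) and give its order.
|Gal(Q(zeta_1468)/Q)| = phi(1468) = 732; group ≅ (Z/1468Z)^* ≅ Z/2Z × Z/366Z

The n-th cyclotomic polynomial Φ_1468(x) is the minimal polynomial of zeta_1468 over Q and has degree phi(1468) = 732. So Q(zeta_1468) is a degree-732 Galois extension with Galois group (Z/1468Z)^*. By CRT, (Z/1468Z)^* ≅ (Z/4Z)^* × (Z/367Z)^*. Each prime-power unit group is (Z/4Z)^* ≅ Z/2Z; (Z/367Z)^* ≅ Z/366Z. Hence Gal(Q(zeta_1468)/Q) ≅ Z/2Z × Z/366Z.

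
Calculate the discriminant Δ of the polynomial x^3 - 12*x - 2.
Δ = 6804

For a depressed cubic x^3 + p x + q the discriminant is Δ = -4 p^3 - 27 q^2 = -4*(-12)^3 - 27*(-2)^2 = 6912 - 108 = 6804.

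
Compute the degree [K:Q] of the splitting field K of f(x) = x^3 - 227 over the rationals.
[K:Q] = 6

x^3 - 227 has one real root r = 227^(1/3) and two complex roots r*zeta_3, r*zeta_3^2 where zeta_3 = e^(2*pi*i/3). The splitting field is Q(r, zeta_3). [Q(r):Q] = 3 and [Q(zeta_3):Q] = 2 with gcd = 1, so [Q(r, zeta_3):Q] = 3 * 2 = 6.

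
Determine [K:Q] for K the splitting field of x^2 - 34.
[K:Q] = 2

The polynomial x^2 - 34 is irreducible over Q since 34 is not a perfect square. Its splitting field is Q(sqrt(34)), which has degree 2 over Q.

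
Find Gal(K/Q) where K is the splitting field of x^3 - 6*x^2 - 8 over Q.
Gal(K/Q) = S_3 (symmetric group of order 6)

Compute the discriminant of x^3 + (-6)*x^2 + (0)*x + (-8): Δ = -8640. Since Δ is not a rational square, the Galois group is not contained in A_3; it must be the full S_3 (irreducibility of the cubic rules out anything smaller).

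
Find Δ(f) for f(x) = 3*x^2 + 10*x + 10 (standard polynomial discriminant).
Δ = -20

For a quadratic a x^2 + b x + c the discriminant is Δ = b^2 - 4ac = (10)^2 - 4*(3)*(10) = 100 - (120) = -20.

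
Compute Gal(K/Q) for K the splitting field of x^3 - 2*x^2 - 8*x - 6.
Gal(K/Q) = S_3 (symmetric group of order 6)

Compute the discriminant of x^3 + (-2)*x^2 + (-8)*x + (-6): Δ = -588. Since Δ is not a rational square, the Galois group is not contained in A_3; it must be the full S_3 (irreducibility of the cubic rules out anything smaller).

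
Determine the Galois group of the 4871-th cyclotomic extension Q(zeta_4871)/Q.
|Gal(Q(zeta_4871)/Q)| = phi(4871) = 4870; group ≅ (Z/4871Z)^* ≅ Z/4870Z

The n-th cyclotomic polynomial Φ_4871(x) is the minimal polynomial of zeta_4871 over Q and has degree phi(4871) = 4870. So Q(zeta_4871) is a degree-4870 Galois extension with Galois group (Z/4871Z)^*. (Z/4871Z)^* is cyclic since 4871 is an odd prime power (or 4). Hence Gal(Q(zeta_4871)/Q) ≅ Z/4870Z.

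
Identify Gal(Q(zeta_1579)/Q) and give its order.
|Gal(Q(zeta_1579)/Q)| = phi(1579) = 1578; group ≅ (Z/1579Z)^* ≅ Z/1578Z

The n-th cyclotomic polynomial Φ_1579(x) is the minimal polynomial of zeta_1579 over Q and has degree phi(1579) = 1578. So Q(zeta_1579) is a degree-1578 Galois extension with Galois group (Z/1579Z)^*. (Z/1579Z)^* is cyclic since 1579 is an odd prime power (or 4). Hence Gal(Q(zeta_1579)/Q) ≅ Z/1578Z.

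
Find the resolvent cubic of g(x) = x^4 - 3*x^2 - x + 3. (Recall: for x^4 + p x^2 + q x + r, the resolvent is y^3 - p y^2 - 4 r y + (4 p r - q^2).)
h(y) = y^3 + 3*y^2 - 12*y - 37

Identify coefficients: p = -3, q = -1, r = 3.
Plug into h(y) = y^3 - p y^2 - 4 r y + (4 p r - q^2):
  h(y) = y^3 - (-3) y^2 - 4*(3) y + (4*(-3)*(3) - (-1)^2)
       = y^3 + (3) y^2 + (-12) y + (-37).
Simplifying: h(y) = y^3 + 3*y^2 - 12*y - 37.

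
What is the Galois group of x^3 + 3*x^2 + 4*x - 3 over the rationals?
Gal(K/Q) = S_3 (symmetric group of order 6)

Compute the discriminant of x^3 + (3)*x^2 + (4)*x + (-3): Δ = -679. Since Δ is not a rational square, the Galois group is not contained in A_3; it must be the full S_3 (irreducibility of the cubic rules out anything smaller).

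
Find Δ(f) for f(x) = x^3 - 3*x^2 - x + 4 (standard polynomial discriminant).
Δ = 229

For x^3 + a x^2 + b x + c the discriminant is Δ = 18 a b c - 4 a^3 c + a^2 b^2 - 4 b^3 - 27 c^2.
Plug a = -3, b = -1, c = 4:
  18*(-3)*(-1)*(4) - 4*(-3)^3*(4) + (-3)^2*(-1)^2 - 4*(-1)^3 - 27*(4)^2
  = 216 + (432) + 9 + (4) + (-432)
  = 229.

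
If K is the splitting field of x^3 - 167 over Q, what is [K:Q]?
[K:Q] = 6

x^3 - 167 has one real root r = 167^(1/3) and two complex roots r*zeta_3, r*zeta_3^2 where zeta_3 = e^(2*pi*i/3). The splitting field is Q(r, zeta_3). [Q(r):Q] = 3 and [Q(zeta_3):Q] = 2 with gcd = 1, so [Q(r, zeta_3):Q] = 3 * 2 = 6.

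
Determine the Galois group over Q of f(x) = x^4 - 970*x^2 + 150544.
Gal(K/Q) = Z/2Z (cyclic of order 2)

f factors as (x^2 - 776)(x^2 - 194), so the splitting field is K = Q(sqrt(776), sqrt(194)). The squarefree part of 776 is 194 and the squarefree part of 194 is also 194, so sqrt(776) and sqrt(194) are both rational multiples of sqrt(194). Hence Q(sqrt(776)) = Q(sqrt(194)) = Q(sqrt(194)), and the splitting field collapses to a single degree-2 extension with Galois group Z/2Z.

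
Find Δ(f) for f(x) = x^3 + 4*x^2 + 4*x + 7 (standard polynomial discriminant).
Δ = -1099

For x^3 + a x^2 + b x + c the discriminant is Δ = 18 a b c - 4 a^3 c + a^2 b^2 - 4 b^3 - 27 c^2.
Plug a = 4, b = 4, c = 7:
  18*(4)*(4)*(7) - 4*(4)^3*(7) + (4)^2*(4)^2 - 4*(4)^3 - 27*(7)^2
  = 2016 + (-1792) + 256 + (-256) + (-1323)
  = -1099.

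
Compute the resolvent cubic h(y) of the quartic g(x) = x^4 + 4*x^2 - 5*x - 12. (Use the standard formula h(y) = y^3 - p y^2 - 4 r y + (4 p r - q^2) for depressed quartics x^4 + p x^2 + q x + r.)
h(y) = y^3 - 4*y^2 + 48*y - 217

Identify coefficients: p = 4, q = -5, r = -12.
Plug into h(y) = y^3 - p y^2 - 4 r y + (4 p r - q^2):
  h(y) = y^3 - (4) y^2 - 4*(-12) y + (4*(4)*(-12) - (-5)^2)
       = y^3 + (-4) y^2 + (48) y + (-217).
Simplifying: h(y) = y^3 - 4*y^2 + 48*y - 217.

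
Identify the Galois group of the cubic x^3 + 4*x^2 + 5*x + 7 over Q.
Gal(K/Q) = S_3 (symmetric group of order 6)

Compute the discriminant of x^3 + (4)*x^2 + (5)*x + (7): Δ = -695. Since Δ is not a rational square, the Galois group is not contained in A_3; it must be the full S_3 (irreducibility of the cubic rules out anything smaller).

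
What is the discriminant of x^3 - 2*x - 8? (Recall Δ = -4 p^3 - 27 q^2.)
Δ = -1696

For a depressed cubic x^3 + p x + q the discriminant is Δ = -4 p^3 - 27 q^2 = -4*(-2)^3 - 27*(-8)^2 = 32 - 1728 = -1696.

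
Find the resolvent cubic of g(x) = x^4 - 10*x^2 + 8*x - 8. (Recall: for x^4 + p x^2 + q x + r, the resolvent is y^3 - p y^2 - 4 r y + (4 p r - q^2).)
h(y) = y^3 + 10*y^2 + 32*y + 256

Identify coefficients: p = -10, q = 8, r = -8.
Plug into h(y) = y^3 - p y^2 - 4 r y + (4 p r - q^2):
  h(y) = y^3 - (-10) y^2 - 4*(-8) y + (4*(-10)*(-8) - (8)^2)
       = y^3 + (10) y^2 + (32) y + (256).
Simplifying: h(y) = y^3 + 10*y^2 + 32*y + 256.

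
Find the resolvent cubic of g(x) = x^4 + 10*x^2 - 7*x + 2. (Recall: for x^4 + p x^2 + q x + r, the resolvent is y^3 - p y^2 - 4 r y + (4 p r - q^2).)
h(y) = y^3 - 10*y^2 - 8*y + 31

Identify coefficients: p = 10, q = -7, r = 2.
Plug into h(y) = y^3 - p y^2 - 4 r y + (4 p r - q^2):
  h(y) = y^3 - (10) y^2 - 4*(2) y + (4*(10)*(2) - (-7)^2)
       = y^3 + (-10) y^2 + (-8) y + (31).
Simplifying: h(y) = y^3 - 10*y^2 - 8*y + 31.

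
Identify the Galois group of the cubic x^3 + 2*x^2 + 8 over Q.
Gal(K/Q) = S_3 (symmetric group of order 6)

Compute the discriminant of x^3 + (2)*x^2 + (0)*x + (8): Δ = -1984. Since Δ is not a rational square, the Galois group is not contained in A_3; it must be the full S_3 (irreducibility of the cubic rules out anything smaller).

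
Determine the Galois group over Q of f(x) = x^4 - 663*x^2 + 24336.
Gal(K/Q) = Z/2Z (cyclic of order 2)

f factors as (x^2 - 624)(x^2 - 39), so the splitting field is K = Q(sqrt(624), sqrt(39)). The squarefree part of 624 is 39 and the squarefree part of 39 is also 39, so sqrt(624) and sqrt(39) are both rational multiples of sqrt(39). Hence Q(sqrt(624)) = Q(sqrt(39)) = Q(sqrt(39)), and the splitting field collapses to a single degree-2 extension with Galois group Z/2Z.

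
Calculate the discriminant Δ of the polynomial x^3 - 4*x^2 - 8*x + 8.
Δ = 8000

For x^3 + a x^2 + b x + c the discriminant is Δ = 18 a b c - 4 a^3 c + a^2 b^2 - 4 b^3 - 27 c^2.
Plug a = -4, b = -8, c = 8:
  18*(-4)*(-8)*(8) - 4*(-4)^3*(8) + (-4)^2*(-8)^2 - 4*(-8)^3 - 27*(8)^2
  = 4608 + (2048) + 1024 + (2048) + (-1728)
  = 8000.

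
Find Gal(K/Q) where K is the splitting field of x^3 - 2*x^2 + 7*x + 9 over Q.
Gal(K/Q) = S_3 (symmetric group of order 6)

Compute the discriminant of x^3 + (-2)*x^2 + (7)*x + (9): Δ = -5343. Since Δ is not a rational square, the Galois group is not contained in A_3; it must be the full S_3 (irreducibility of the cubic rules out anything smaller).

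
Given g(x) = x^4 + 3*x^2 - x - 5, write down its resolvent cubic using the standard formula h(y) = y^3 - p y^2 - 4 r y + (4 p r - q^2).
h(y) = y^3 - 3*y^2 + 20*y - 61

Identify coefficients: p = 3, q = -1, r = -5.
Plug into h(y) = y^3 - p y^2 - 4 r y + (4 p r - q^2):
  h(y) = y^3 - (3) y^2 - 4*(-5) y + (4*(3)*(-5) - (-1)^2)
       = y^3 + (-3) y^2 + (20) y + (-61).
Simplifying: h(y) = y^3 - 3*y^2 + 20*y - 61.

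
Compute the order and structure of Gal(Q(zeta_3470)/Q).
|Gal(Q(zeta_3470)/Q)| = phi(3470) = 1384; group ≅ (Z/3470Z)^* ≅ Z/4Z × Z/346Z

The n-th cyclotomic polynomial Φ_3470(x) is the minimal polynomial of zeta_3470 over Q and has degree phi(3470) = 1384. So Q(zeta_3470) is a degree-1384 Galois extension with Galois group (Z/3470Z)^*. By CRT, (Z/3470Z)^* ≅ (Z/2Z)^* × (Z/5Z)^* × (Z/347Z)^*. Each prime-power unit group is (Z/2Z)^* ≅ trivial group (order 1); (Z/5Z)^* ≅ Z/4Z; (Z/347Z)^* ≅ Z/346Z. Hence Gal(Q(zeta_3470)/Q) ≅ Z/4Z × Z/346Z.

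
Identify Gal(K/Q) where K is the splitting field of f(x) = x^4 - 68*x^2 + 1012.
Gal(K/Q) = V_4 (Klein four-group, Z/2Z × Z/2Z)

f factors as (x^2 - 22)(x^2 - 46), so the splitting field is K = Q(sqrt(22), sqrt(46)). The elements 22, 46, 1012 are all non-squares in Q, so sqrt(22) and sqrt(46) generate independent quadratic extensions. Thus [K:Q] = 4 and Gal(K/Q) is generated by the two order-2 automorphisms sqrt(22) ↦ -sqrt(22) and sqrt(46) ↦ -sqrt(46), giving V_4.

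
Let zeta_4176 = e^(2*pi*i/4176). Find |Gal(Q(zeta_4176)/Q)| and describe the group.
|Gal(Q(zeta_4176)/Q)| = phi(4176) = 1344; group ≅ (Z/4176Z)^* ≅ Z/2Z × Z/4Z × Z/6Z × Z/28Z

The n-th cyclotomic polynomial Φ_4176(x) is the minimal polynomial of zeta_4176 over Q and has degree phi(4176) = 1344. So Q(zeta_4176) is a degree-1344 Galois extension with Galois group (Z/4176Z)^*. By CRT, (Z/4176Z)^* ≅ (Z/16Z)^* × (Z/9Z)^* × (Z/29Z)^*. Each prime-power unit group is (Z/16Z)^* ≅ Z/2Z × Z/4Z; (Z/9Z)^* ≅ Z/6Z; (Z/29Z)^* ≅ Z/28Z. Hence Gal(Q(zeta_4176)/Q) ≅ Z/2Z × Z/4Z × Z/6Z × Z/28Z.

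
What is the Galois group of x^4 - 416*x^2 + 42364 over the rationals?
Gal(K/Q) = V_4 (Klein four-group, Z/2Z × Z/2Z)

f factors as (x^2 - 178)(x^2 - 238), so the splitting field is K = Q(sqrt(178), sqrt(238)). The elements 178, 238, 42364 are all non-squares in Q, so sqrt(178) and sqrt(238) generate independent quadratic extensions. Thus [K:Q] = 4 and Gal(K/Q) is generated by the two order-2 automorphisms sqrt(178) ↦ -sqrt(178) and sqrt(238) ↦ -sqrt(238), giving V_4.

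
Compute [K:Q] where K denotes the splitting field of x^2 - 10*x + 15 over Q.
[K:Q] = 2

The discriminant of x^2 + (-10)*x + (15) is b^2 - 4c = 100 - (60) = 40. Since 40 is not a perfect square in Q, the polynomial is irreducible over Q. Its two roots generate a degree-2 extension, so [K:Q] = 2.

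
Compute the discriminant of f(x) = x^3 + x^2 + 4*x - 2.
Δ = -484

For x^3 + a x^2 + b x + c the discriminant is Δ = 18 a b c - 4 a^3 c + a^2 b^2 - 4 b^3 - 27 c^2.
Plug a = 1, b = 4, c = -2:
  18*(1)*(4)*(-2) - 4*(1)^3*(-2) + (1)^2*(4)^2 - 4*(4)^3 - 27*(-2)^2
  = -144 + (8) + 16 + (-256) + (-108)
  = -484.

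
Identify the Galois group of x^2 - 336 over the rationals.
Gal(K/Q) = Z/2Z (cyclic of order 2)

x^2 - 336 is irreducible over Q since 336 is not a rational square. The splitting field Q(sqrt(336)) has degree 2 over Q, and its unique nontrivial automorphism is sqrt(336) ↦ -sqrt(336). Hence Gal(Q(sqrt(336))/Q) = Z/2Z.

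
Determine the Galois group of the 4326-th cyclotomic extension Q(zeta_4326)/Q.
|Gal(Q(zeta_4326)/Q)| = phi(4326) = 1224; group ≅ (Z/4326Z)^* ≅ Z/2Z × Z/6Z × Z/102Z

The n-th cyclotomic polynomial Φ_4326(x) is the minimal polynomial of zeta_4326 over Q and has degree phi(4326) = 1224. So Q(zeta_4326) is a degree-1224 Galois extension with Galois group (Z/4326Z)^*. By CRT, (Z/4326Z)^* ≅ (Z/2Z)^* × (Z/3Z)^* × (Z/7Z)^* × (Z/103Z)^*. Each prime-power unit group is (Z/2Z)^* ≅ trivial group (order 1); (Z/3Z)^* ≅ Z/2Z; (Z/7Z)^* ≅ Z/6Z; (Z/103Z)^* ≅ Z/102Z. Hence Gal(Q(zeta_4326)/Q) ≅ Z/2Z × Z/6Z × Z/102Z.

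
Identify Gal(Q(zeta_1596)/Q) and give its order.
|Gal(Q(zeta_1596)/Q)| = phi(1596) = 432; group ≅ (Z/1596Z)^* ≅ Z/2Z × Z/2Z × Z/6Z × Z/18Z

The n-th cyclotomic polynomial Φ_1596(x) is the minimal polynomial of zeta_1596 over Q and has degree phi(1596) = 432. So Q(zeta_1596) is a degree-432 Galois extension with Galois group (Z/1596Z)^*. By CRT, (Z/1596Z)^* ≅ (Z/4Z)^* × (Z/3Z)^* × (Z/7Z)^* × (Z/19Z)^*. Each prime-power unit group is (Z/4Z)^* ≅ Z/2Z; (Z/3Z)^* ≅ Z/2Z; (Z/7Z)^* ≅ Z/6Z; (Z/19Z)^* ≅ Z/18Z. Hence Gal(Q(zeta_1596)/Q) ≅ Z/2Z × Z/2Z × Z/6Z × Z/18Z.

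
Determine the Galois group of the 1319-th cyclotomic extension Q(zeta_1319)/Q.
|Gal(Q(zeta_1319)/Q)| = phi(1319) = 1318; group ≅ (Z/1319Z)^* ≅ Z/1318Z

The n-th cyclotomic polynomial Φ_1319(x) is the minimal polynomial of zeta_1319 over Q and has degree phi(1319) = 1318. So Q(zeta_1319) is a degree-1318 Galois extension with Galois group (Z/1319Z)^*. (Z/1319Z)^* is cyclic since 1319 is an odd prime power (or 4). Hence Gal(Q(zeta_1319)/Q) ≅ Z/1318Z.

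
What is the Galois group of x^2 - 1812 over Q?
Gal(K/Q) = Z/2Z (cyclic of order 2)

x^2 - 1812 is irreducible over Q since 1812 is not a rational square. The splitting field Q(sqrt(1812)) has degree 2 over Q, and its unique nontrivial automorphism is sqrt(1812) ↦ -sqrt(1812). Hence Gal(Q(sqrt(1812))/Q) = Z/2Z.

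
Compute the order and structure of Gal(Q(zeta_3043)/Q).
|Gal(Q(zeta_3043)/Q)| = phi(3043) = 2848; group ≅ (Z/3043Z)^* ≅ Z/16Z × Z/178Z

The n-th cyclotomic polynomial Φ_3043(x) is the minimal polynomial of zeta_3043 over Q and has degree phi(3043) = 2848. So Q(zeta_3043) is a degree-2848 Galois extension with Galois group (Z/3043Z)^*. By CRT, (Z/3043Z)^* ≅ (Z/17Z)^* × (Z/179Z)^*. Each prime-power unit group is (Z/17Z)^* ≅ Z/16Z; (Z/179Z)^* ≅ Z/178Z. Hence Gal(Q(zeta_3043)/Q) ≅ Z/16Z × Z/178Z.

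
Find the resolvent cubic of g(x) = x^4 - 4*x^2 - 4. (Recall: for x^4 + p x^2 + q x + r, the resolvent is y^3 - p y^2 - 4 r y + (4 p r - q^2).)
h(y) = y^3 + 4*y^2 + 16*y + 64

Identify coefficients: p = -4, q = 0, r = -4.
Plug into h(y) = y^3 - p y^2 - 4 r y + (4 p r - q^2):
  h(y) = y^3 - (-4) y^2 - 4*(-4) y + (4*(-4)*(-4) - (0)^2)
       = y^3 + (4) y^2 + (16) y + (64).
Simplifying: h(y) = y^3 + 4*y^2 + 16*y + 64.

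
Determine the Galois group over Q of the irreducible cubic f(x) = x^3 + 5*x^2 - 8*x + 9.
Gal(K/Q) = S_3 (symmetric group of order 6)

Compute the discriminant of x^3 + (5)*x^2 + (-8)*x + (9): Δ = -9519. Since Δ is not a rational square, the Galois group is not contained in A_3; it must be the full S_3 (irreducibility of the cubic rules out anything smaller).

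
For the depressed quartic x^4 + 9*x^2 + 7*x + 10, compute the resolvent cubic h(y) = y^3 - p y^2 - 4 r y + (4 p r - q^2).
h(y) = y^3 - 9*y^2 - 40*y + 311

Identify coefficients: p = 9, q = 7, r = 10.
Plug into h(y) = y^3 - p y^2 - 4 r y + (4 p r - q^2):
  h(y) = y^3 - (9) y^2 - 4*(10) y + (4*(9)*(10) - (7)^2)
       = y^3 + (-9) y^2 + (-40) y + (311).
Simplifying: h(y) = y^3 - 9*y^2 - 40*y + 311.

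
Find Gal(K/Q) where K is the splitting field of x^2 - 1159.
Gal(K/Q) = Z/2Z (cyclic of order 2)

x^2 - 1159 is irreducible over Q since 1159 is not a rational square. The splitting field Q(sqrt(1159)) has degree 2 over Q, and its unique nontrivial automorphism is sqrt(1159) ↦ -sqrt(1159). Hence Gal(Q(sqrt(1159))/Q) = Z/2Z.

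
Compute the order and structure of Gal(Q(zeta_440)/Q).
|Gal(Q(zeta_440)/Q)| = phi(440) = 160; group ≅ (Z/440Z)^* ≅ Z/2Z × Z/2Z × Z/4Z × Z/10Z

The n-th cyclotomic polynomial Φ_440(x) is the minimal polynomial of zeta_440 over Q and has degree phi(440) = 160. So Q(zeta_440) is a degree-160 Galois extension with Galois group (Z/440Z)^*. By CRT, (Z/440Z)^* ≅ (Z/8Z)^* × (Z/5Z)^* × (Z/11Z)^*. Each prime-power unit group is (Z/8Z)^* ≅ Z/2Z × Z/2Z; (Z/5Z)^* ≅ Z/4Z; (Z/11Z)^* ≅ Z/10Z. Hence Gal(Q(zeta_440)/Q) ≅ Z/2Z × Z/2Z × Z/4Z × Z/10Z.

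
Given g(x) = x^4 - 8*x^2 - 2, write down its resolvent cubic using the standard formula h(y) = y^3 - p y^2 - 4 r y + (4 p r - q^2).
h(y) = y^3 + 8*y^2 + 8*y + 64

Identify coefficients: p = -8, q = 0, r = -2.
Plug into h(y) = y^3 - p y^2 - 4 r y + (4 p r - q^2):
  h(y) = y^3 - (-8) y^2 - 4*(-2) y + (4*(-8)*(-2) - (0)^2)
       = y^3 + (8) y^2 + (8) y + (64).
Simplifying: h(y) = y^3 + 8*y^2 + 8*y + 64.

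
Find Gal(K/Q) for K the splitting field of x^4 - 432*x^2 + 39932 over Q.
Gal(K/Q) = V_4 (Klein four-group, Z/2Z × Z/2Z)

f factors as (x^2 - 298)(x^2 - 134), so the splitting field is K = Q(sqrt(298), sqrt(134)). The elements 298, 134, 39932 are all non-squares in Q, so sqrt(298) and sqrt(134) generate independent quadratic extensions. Thus [K:Q] = 4 and Gal(K/Q) is generated by the two order-2 automorphisms sqrt(298) ↦ -sqrt(298) and sqrt(134) ↦ -sqrt(134), giving V_4.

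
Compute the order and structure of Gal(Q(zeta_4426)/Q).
|Gal(Q(zeta_4426)/Q)| = phi(4426) = 2212; group ≅ (Z/4426Z)^* ≅ Z/2212Z

The n-th cyclotomic polynomial Φ_4426(x) is the minimal polynomial of zeta_4426 over Q and has degree phi(4426) = 2212. So Q(zeta_4426) is a degree-2212 Galois extension with Galois group (Z/4426Z)^*. By CRT, (Z/4426Z)^* ≅ (Z/2Z)^* × (Z/2213Z)^*. Each prime-power unit group is (Z/2Z)^* ≅ trivial group (order 1); (Z/2213Z)^* ≅ Z/2212Z. Hence Gal(Q(zeta_4426)/Q) ≅ Z/2212Z.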